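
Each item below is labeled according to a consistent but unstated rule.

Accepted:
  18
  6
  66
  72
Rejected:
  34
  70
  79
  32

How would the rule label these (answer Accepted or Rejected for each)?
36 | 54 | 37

The rule appears to be: multiple of 3.
Accepted: 36, since 36 = 3·12. Accepted: 54, since 54 = 3·18. Rejected: 37, since 37 = 3·12 + 1.

Accepted, Accepted, Rejected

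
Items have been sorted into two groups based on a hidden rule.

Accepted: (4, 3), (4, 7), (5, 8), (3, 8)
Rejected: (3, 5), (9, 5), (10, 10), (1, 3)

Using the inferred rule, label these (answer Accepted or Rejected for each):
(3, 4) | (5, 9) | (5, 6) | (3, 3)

The rule appears to be: sum is odd.
(3, 4): Accepted (3+4 = 7). (5, 9): Rejected (5+9 = 14). (5, 6): Accepted (5+6 = 11). (3, 3): Rejected (3+3 = 6).

Accepted, Rejected, Accepted, Rejected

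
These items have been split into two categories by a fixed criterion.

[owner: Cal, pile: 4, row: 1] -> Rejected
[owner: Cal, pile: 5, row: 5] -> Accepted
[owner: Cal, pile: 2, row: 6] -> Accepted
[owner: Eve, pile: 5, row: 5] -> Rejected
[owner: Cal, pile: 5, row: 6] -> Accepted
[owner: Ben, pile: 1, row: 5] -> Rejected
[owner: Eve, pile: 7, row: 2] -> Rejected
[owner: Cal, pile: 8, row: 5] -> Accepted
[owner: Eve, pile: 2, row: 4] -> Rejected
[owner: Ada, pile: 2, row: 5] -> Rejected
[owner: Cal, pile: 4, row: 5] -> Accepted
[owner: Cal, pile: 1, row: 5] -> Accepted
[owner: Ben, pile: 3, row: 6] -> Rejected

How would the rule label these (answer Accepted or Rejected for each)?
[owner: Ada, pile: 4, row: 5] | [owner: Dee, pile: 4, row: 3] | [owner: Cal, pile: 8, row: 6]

The simplest hypothesis consistent with all the labels is: owner is Cal AND row ≥ 2.

Rejected, Rejected, Accepted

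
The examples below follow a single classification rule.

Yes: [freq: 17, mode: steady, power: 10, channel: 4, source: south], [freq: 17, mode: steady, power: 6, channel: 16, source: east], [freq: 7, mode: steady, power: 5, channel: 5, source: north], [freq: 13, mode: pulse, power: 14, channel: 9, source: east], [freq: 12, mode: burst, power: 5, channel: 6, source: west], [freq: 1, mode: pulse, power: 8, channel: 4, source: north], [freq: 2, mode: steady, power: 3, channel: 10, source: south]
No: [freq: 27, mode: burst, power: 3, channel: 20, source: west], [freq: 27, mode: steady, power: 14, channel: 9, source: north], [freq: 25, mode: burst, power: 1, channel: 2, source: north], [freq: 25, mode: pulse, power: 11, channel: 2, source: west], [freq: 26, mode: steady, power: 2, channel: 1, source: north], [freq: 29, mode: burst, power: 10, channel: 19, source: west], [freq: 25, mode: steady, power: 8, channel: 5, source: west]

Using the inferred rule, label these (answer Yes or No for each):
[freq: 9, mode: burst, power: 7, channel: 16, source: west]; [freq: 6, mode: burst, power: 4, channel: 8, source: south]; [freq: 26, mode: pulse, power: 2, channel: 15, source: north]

Yes, Yes, No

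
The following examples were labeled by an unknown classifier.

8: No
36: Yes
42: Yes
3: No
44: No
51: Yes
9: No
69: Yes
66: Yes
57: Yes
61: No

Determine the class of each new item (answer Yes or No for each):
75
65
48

Yes, No, Yes

The rule appears to be: multiple of 3 AND at least 36.
75 — 75 = 3·25, 75 ≥ 36, hence Yes.
65 — 65 = 3·21 + 2, 65 ≥ 36, hence No.
48 — 48 = 3·16, 48 ≥ 36, hence Yes.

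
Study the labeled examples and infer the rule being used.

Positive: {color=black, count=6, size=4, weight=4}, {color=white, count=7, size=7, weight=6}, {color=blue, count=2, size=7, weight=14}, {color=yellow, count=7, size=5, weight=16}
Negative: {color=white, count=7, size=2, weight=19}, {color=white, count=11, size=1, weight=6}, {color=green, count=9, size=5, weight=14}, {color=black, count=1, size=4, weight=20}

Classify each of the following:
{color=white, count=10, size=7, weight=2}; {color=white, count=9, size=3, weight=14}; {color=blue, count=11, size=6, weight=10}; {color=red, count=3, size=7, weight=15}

Negative, Negative, Negative, Positive

Rule: weight ≤ 16 AND count ≤ 7. This holds for each 'Positive' example and fails for each 'Negative' one.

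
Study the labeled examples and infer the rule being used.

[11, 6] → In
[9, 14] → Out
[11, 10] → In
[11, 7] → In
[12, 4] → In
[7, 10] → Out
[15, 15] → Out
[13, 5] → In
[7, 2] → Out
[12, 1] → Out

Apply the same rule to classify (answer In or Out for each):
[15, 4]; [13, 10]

A rule that fits every label: first > second AND sum ≥ 16 — true of each 'In' example, false of each 'Out' one.

In, In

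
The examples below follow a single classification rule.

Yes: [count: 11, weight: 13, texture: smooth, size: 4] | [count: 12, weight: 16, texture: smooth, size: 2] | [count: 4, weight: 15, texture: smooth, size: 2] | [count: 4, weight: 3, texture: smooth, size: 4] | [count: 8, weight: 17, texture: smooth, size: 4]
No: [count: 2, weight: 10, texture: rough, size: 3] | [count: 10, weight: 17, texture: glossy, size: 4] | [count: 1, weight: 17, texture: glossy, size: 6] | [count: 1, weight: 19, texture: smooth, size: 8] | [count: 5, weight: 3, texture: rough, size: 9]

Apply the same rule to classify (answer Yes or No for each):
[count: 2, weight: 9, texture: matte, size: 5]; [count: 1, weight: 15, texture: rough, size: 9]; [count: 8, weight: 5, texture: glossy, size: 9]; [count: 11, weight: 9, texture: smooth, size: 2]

No, No, No, Yes

The simplest hypothesis consistent with all the labels is: texture is smooth AND size ≤ 4.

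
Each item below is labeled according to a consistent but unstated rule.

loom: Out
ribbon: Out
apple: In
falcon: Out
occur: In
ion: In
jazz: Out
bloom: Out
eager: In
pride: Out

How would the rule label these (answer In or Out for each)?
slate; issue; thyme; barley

Looking at the examples, the only property every 'In' case has and every 'Out' case lacks is: starts with a vowel.
slate → starts with 's' → Out. issue → starts with 'i' → In. thyme → starts with 't' → Out. barley → starts with 'b' → Out.

Out, In, Out, Out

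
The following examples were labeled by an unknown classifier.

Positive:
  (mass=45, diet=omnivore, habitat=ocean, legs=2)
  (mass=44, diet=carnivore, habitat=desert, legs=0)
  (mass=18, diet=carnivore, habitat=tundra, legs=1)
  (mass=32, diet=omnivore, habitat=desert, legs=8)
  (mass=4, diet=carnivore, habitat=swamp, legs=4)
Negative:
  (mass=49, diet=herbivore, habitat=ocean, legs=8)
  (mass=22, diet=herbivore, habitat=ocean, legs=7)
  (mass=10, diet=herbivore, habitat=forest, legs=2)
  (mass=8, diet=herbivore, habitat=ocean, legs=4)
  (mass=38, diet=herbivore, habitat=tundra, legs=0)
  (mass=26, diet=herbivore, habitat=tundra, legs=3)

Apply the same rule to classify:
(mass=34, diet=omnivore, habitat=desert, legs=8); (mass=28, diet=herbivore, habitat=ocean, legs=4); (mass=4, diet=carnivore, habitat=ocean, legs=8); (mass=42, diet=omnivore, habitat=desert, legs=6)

Positive, Negative, Positive, Positive

The common property of the 'Positive' items is: diet is not herbivore. No 'Negative' item has it.
(mass=34, diet=omnivore, habitat=desert, legs=8): Positive (diet is omnivore). (mass=28, diet=herbivore, habitat=ocean, legs=4): Negative (diet is herbivore). (mass=4, diet=carnivore, habitat=ocean, legs=8): Positive (diet is carnivore). (mass=42, diet=omnivore, habitat=desert, legs=6): Positive (diet is omnivore).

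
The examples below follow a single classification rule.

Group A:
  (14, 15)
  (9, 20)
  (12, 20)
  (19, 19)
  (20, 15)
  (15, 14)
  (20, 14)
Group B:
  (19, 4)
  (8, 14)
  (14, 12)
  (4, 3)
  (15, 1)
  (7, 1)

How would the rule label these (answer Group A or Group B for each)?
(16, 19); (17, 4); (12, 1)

All 'Group A' examples share one property — sum ≥ 29 — and every 'Group B' example lacks it.
Group A: (16, 19), since 16+19 = 35.
Group B: (17, 4), since 17+4 = 21.
Group B: (12, 1), since 12+1 = 13.

Group A, Group B, Group B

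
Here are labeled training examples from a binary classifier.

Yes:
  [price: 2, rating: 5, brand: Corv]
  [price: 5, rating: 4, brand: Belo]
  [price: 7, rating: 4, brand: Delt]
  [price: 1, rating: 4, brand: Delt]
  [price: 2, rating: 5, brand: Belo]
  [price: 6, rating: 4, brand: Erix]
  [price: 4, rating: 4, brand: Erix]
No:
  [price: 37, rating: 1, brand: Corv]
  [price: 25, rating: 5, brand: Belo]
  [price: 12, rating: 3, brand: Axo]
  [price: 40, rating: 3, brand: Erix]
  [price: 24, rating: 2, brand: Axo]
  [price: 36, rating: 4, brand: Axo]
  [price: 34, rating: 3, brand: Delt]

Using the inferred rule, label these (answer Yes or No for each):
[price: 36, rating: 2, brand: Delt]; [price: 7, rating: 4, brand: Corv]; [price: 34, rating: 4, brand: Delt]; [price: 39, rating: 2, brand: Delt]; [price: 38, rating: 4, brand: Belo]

All 'Yes' examples share one property — price ≤ 7 — and every 'No' example lacks it.
[price: 36, rating: 2, brand: Delt]: price = 36 — fails the rule, so No.
[price: 7, rating: 4, brand: Corv]: price = 7 — qualifies, so Yes.
[price: 34, rating: 4, brand: Delt]: price = 34 — fails the rule, so No.
[price: 39, rating: 2, brand: Delt]: price = 39 — fails the rule, so No.
[price: 38, rating: 4, brand: Belo]: price = 38 — fails the rule, so No.

No, Yes, No, No, No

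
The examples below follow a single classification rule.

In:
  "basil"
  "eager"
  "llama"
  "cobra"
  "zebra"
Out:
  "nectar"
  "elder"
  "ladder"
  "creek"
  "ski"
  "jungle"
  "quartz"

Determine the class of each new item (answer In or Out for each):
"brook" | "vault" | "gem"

One predicate separates the groups cleanly: odd length AND contains 'a'.
"brook" — length 5, no 'a', hence Out. "vault" — length 5, has 'a', hence In. "gem" — length 3, no 'a', hence Out.

Out, In, Out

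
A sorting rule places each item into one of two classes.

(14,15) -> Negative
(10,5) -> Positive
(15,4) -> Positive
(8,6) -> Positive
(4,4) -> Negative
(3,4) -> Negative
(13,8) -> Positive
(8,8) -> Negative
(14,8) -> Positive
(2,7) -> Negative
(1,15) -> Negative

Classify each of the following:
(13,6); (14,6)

Positive, Positive

The distinguishing property — first > second — holds for all the 'Positive' cases and none of the 'Negative' cases.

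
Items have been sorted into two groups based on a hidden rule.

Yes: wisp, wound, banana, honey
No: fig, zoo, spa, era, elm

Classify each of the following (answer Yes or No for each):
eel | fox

No, No

One predicate separates the groups cleanly: length ≥ 4.
No: eel, since length 3.
No: fox, since length 3.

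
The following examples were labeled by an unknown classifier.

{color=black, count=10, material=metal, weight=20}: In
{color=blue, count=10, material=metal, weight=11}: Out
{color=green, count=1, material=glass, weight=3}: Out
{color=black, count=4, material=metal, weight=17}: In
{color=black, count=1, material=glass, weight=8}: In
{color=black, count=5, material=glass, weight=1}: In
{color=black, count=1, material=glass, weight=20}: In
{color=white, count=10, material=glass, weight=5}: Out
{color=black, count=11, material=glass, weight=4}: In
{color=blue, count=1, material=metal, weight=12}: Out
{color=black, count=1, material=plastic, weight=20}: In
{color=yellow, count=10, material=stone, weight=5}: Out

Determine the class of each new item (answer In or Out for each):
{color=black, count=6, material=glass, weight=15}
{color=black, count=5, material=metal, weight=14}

In, In

Checking candidate rules against both groups, what survives is: color is black.
{color=black, count=6, material=glass, weight=15} → color is black → In.
{color=black, count=5, material=metal, weight=14} → color is black → In.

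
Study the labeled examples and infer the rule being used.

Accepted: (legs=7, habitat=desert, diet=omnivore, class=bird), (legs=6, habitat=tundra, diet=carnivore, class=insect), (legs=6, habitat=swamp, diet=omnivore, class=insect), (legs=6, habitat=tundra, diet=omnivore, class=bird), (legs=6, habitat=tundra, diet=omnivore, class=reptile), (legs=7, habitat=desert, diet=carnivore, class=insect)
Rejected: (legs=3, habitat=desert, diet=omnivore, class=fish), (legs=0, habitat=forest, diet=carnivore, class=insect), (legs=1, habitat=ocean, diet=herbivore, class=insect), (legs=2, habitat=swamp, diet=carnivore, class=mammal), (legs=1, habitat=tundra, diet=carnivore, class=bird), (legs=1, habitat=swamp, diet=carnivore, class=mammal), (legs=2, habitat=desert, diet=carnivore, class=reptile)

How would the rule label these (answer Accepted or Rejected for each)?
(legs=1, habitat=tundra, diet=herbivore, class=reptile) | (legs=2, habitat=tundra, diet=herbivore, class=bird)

The rule appears to be: legs ≥ 6.
(legs=1, habitat=tundra, diet=herbivore, class=reptile): legs = 1 — does not satisfy this, so Rejected.
(legs=2, habitat=tundra, diet=herbivore, class=bird): legs = 2 — does not satisfy this, so Rejected.

Rejected, Rejected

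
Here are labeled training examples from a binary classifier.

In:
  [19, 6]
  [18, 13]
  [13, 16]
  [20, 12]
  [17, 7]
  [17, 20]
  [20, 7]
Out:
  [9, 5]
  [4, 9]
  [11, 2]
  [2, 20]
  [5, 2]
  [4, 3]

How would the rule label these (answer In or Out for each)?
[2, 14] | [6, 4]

Out, Out

Rule: sum ≥ 24. This holds for each 'In' example and fails for each 'Out' one.
[2, 14]: 2+14 = 16, fails the rule → Out. [6, 4]: 6+4 = 10, fails the rule → Out.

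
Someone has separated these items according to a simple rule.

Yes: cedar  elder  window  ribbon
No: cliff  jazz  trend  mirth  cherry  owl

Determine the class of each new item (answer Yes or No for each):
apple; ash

Yes, No

One predicate separates the groups cleanly: has ≥ 2 vowels.
Yes: apple, since 2 vowels. No: ash, since 1 vowel.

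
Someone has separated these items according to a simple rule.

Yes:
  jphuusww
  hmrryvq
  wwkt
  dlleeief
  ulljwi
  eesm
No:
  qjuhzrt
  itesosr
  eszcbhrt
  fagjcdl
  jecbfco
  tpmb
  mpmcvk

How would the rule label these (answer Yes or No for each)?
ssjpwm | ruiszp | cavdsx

Comparing the two groups points to one rule — has a double letter.
ssjpwm → 'ss' doubled → Yes. ruiszp → no doubled letter → No. cavdsx → no doubled letter → No.

Yes, No, No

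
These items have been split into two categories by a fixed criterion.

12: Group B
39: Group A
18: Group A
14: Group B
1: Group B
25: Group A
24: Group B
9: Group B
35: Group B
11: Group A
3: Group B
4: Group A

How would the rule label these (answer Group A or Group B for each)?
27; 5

Group B, Group B

Comparing the two groups points to one rule — ≡ 4 (mod 7).
27: Group B (27 mod 7 = 6). 5: Group B (5 mod 7 = 5).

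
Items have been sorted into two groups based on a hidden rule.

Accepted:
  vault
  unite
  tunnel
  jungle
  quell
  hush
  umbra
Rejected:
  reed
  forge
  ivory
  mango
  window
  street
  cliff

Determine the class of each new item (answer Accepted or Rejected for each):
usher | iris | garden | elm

Accepted, Rejected, Rejected, Rejected

Checking candidate rules against both groups, what survives is: contains 'u'.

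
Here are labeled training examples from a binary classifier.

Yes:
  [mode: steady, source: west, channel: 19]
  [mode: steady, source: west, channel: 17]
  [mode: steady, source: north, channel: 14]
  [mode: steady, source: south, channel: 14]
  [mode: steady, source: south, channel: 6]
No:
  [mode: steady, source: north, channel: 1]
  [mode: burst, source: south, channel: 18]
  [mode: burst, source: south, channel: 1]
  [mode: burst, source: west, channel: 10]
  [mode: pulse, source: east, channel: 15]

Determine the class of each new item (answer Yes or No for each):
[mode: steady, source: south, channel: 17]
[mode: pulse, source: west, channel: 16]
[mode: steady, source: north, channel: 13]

A rule that fits every label: mode is steady AND channel ≥ 6 — true of each 'Yes' example, false of each 'No' one.
[mode: steady, source: south, channel: 17] → mode is steady, channel = 17 → Yes.
[mode: pulse, source: west, channel: 16] → mode is pulse, channel = 16 → No.
[mode: steady, source: north, channel: 13] → mode is steady, channel = 13 → Yes.

Yes, No, Yes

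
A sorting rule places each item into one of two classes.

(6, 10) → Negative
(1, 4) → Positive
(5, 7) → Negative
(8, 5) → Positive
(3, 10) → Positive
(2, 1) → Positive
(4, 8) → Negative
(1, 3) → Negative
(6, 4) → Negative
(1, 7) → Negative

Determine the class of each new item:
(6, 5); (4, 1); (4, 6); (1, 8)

The simplest hypothesis consistent with all the labels is: sum is odd.
(6, 5): Positive (6+5 = 11).
(4, 1): Positive (4+1 = 5).
(4, 6): Negative (4+6 = 10).
(1, 8): Positive (1+8 = 9).

Positive, Positive, Negative, Positive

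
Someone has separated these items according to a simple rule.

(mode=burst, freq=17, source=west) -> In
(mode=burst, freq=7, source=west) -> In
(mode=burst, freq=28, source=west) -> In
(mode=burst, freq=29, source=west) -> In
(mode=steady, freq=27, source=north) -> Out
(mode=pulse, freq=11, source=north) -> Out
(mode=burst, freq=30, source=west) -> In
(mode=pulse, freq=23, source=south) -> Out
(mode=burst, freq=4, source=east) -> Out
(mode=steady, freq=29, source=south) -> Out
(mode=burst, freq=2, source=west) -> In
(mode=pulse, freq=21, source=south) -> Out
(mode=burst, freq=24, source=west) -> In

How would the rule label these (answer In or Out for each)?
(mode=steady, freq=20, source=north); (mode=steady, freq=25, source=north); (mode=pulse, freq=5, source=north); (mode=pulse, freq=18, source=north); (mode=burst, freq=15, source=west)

Out, Out, Out, Out, In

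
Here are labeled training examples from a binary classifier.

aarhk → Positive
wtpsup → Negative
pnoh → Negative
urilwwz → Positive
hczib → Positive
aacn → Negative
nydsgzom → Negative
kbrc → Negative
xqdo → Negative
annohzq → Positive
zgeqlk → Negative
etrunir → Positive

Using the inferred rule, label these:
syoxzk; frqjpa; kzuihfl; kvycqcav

Negative, Negative, Positive, Negative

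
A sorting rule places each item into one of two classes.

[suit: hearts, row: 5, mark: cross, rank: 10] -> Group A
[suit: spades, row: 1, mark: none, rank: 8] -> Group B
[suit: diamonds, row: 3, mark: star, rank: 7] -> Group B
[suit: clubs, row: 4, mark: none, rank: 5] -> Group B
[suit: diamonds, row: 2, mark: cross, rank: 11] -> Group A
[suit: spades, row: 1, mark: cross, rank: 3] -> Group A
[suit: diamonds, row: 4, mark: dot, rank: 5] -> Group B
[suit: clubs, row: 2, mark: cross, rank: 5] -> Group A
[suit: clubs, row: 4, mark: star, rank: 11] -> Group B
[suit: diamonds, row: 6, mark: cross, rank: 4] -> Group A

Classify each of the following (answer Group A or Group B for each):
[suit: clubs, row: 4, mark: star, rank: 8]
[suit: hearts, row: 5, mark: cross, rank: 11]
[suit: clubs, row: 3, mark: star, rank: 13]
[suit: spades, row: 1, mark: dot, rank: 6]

Group B, Group A, Group B, Group B

'Group A' ⟺ mark is cross.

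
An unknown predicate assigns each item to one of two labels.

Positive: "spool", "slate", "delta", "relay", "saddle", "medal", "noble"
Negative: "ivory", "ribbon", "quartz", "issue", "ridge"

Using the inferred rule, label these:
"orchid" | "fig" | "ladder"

Negative, Negative, Positive

The pattern is that an item is 'Positive' exactly when: contains 'l'.
Negative: "orchid", since no 'l'.
Negative: "fig", since no 'l'.
Positive: "ladder", since has 'l'.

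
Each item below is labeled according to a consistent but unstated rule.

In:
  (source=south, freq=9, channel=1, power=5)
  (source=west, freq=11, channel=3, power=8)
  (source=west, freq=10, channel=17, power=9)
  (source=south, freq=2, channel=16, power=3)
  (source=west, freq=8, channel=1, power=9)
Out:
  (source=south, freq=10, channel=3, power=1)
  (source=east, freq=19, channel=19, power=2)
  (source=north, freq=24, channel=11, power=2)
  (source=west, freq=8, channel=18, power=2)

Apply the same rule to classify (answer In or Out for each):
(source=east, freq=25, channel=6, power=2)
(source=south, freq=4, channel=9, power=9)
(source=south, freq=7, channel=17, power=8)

Out, In, In

The classifier is using: power ≥ 3.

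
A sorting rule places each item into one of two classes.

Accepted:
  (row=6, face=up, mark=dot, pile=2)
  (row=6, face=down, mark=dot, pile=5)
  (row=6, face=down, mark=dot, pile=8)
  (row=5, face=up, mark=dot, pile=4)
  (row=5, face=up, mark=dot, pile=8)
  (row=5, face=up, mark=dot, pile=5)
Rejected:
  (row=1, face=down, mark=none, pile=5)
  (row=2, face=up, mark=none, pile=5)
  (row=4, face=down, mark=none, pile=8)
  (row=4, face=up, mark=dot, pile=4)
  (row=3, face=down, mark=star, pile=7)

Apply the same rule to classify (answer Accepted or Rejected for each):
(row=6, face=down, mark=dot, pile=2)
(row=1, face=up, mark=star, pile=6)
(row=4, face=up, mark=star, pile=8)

Accepted, Rejected, Rejected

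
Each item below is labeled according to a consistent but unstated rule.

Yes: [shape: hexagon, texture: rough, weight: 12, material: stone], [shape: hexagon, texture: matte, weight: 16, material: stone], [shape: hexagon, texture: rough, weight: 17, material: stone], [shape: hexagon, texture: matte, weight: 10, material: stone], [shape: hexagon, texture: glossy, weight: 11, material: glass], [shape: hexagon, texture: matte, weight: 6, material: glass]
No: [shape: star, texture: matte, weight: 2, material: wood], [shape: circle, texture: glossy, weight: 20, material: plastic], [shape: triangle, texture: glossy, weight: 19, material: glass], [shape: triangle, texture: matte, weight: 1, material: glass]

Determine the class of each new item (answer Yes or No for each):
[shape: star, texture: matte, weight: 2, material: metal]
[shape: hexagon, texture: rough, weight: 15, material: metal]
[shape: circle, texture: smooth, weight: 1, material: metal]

Comparing the two groups points to one rule — shape is hexagon.
[shape: star, texture: matte, weight: 2, material: metal]: No (shape is star). [shape: hexagon, texture: rough, weight: 15, material: metal]: Yes (shape is hexagon). [shape: circle, texture: smooth, weight: 1, material: metal]: No (shape is circle).

No, Yes, No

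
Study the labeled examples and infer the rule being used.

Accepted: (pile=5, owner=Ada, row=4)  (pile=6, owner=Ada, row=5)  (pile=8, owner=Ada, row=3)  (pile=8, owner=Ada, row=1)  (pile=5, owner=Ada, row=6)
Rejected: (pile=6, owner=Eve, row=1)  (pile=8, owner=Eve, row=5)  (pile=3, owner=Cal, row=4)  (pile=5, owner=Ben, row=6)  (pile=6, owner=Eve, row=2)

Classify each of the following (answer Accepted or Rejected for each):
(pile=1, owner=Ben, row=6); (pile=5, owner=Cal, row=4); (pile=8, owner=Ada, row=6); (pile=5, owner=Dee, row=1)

The simplest hypothesis consistent with all the labels is: owner is Ada.
(pile=1, owner=Ben, row=6) → owner is Ben → Rejected.
(pile=5, owner=Cal, row=4) → owner is Cal → Rejected.
(pile=8, owner=Ada, row=6) → owner is Ada → Accepted.
(pile=5, owner=Dee, row=1) → owner is Dee → Rejected.

Rejected, Rejected, Accepted, Rejected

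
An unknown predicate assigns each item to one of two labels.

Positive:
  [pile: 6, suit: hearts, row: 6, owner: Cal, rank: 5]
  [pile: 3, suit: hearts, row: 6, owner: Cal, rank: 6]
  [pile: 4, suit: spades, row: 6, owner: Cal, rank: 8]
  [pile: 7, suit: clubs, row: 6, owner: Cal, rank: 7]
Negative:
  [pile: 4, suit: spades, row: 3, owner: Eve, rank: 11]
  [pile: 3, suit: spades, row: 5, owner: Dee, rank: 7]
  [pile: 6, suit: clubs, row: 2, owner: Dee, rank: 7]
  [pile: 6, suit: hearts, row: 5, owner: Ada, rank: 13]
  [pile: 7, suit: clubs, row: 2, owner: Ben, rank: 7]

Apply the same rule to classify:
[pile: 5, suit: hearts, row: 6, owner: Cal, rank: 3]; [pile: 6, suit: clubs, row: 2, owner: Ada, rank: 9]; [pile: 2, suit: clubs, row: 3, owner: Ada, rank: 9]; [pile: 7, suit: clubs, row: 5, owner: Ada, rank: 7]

The distinguishing property — owner is Cal — holds for all the 'Positive' cases and none of the 'Negative' cases.
[pile: 5, suit: hearts, row: 6, owner: Cal, rank: 3] — owner is Cal, hence Positive. [pile: 6, suit: clubs, row: 2, owner: Ada, rank: 9] — owner is Ada, hence Negative. [pile: 2, suit: clubs, row: 3, owner: Ada, rank: 9] — owner is Ada, hence Negative. [pile: 7, suit: clubs, row: 5, owner: Ada, rank: 7] — owner is Ada, hence Negative.

Positive, Negative, Negative, Negative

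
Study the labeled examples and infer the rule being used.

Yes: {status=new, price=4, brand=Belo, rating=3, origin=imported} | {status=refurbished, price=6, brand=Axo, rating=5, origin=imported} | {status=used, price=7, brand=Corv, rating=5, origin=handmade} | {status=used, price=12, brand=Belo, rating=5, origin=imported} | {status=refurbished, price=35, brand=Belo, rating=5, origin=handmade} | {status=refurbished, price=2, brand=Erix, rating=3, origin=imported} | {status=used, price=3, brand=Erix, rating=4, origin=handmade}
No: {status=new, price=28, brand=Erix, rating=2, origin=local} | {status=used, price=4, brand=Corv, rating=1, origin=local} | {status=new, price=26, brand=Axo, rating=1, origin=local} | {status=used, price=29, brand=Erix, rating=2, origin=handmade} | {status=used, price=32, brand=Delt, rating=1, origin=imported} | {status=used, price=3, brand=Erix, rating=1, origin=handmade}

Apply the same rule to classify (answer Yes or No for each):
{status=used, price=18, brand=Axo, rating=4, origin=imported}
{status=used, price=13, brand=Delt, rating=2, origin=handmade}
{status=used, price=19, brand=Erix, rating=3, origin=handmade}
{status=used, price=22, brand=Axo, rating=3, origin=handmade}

The common property of the 'Yes' items is: rating ≥ 3. No 'No' item has it.
{status=used, price=18, brand=Axo, rating=4, origin=imported}: Yes (rating = 4).
{status=used, price=13, brand=Delt, rating=2, origin=handmade}: No (rating = 2).
{status=used, price=19, brand=Erix, rating=3, origin=handmade}: Yes (rating = 3).
{status=used, price=22, brand=Axo, rating=3, origin=handmade}: Yes (rating = 3).

Yes, No, Yes, Yes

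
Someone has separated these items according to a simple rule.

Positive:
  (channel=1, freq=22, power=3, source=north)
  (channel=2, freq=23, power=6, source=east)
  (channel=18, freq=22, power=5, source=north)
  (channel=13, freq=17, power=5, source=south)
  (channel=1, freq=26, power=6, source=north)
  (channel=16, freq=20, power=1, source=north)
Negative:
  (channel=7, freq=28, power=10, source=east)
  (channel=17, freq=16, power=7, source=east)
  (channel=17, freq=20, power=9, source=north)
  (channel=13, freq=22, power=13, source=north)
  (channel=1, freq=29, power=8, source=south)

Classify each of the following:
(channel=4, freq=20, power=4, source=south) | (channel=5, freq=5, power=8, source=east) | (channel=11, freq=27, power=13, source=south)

Positive, Negative, Negative

Rule: power ≤ 6. This holds for each 'Positive' example and fails for each 'Negative' one.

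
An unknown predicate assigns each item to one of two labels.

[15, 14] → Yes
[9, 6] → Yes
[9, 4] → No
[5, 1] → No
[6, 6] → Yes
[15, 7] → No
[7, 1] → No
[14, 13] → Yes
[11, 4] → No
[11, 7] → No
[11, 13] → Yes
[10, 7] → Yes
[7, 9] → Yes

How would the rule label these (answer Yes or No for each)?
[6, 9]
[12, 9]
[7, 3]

The classifier is using: |first − second| ≤ 3.
[6, 9] — |6−9| = 3, hence Yes.
[12, 9] — |12−9| = 3, hence Yes.
[7, 3] — |7−3| = 4, hence No.

Yes, Yes, No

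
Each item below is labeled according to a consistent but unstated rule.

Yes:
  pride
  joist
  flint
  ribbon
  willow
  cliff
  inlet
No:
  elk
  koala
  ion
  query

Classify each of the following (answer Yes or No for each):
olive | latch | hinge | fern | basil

Yes, No, Yes, No, Yes

A rule that fits every label: length ≥ 5 AND contains 'i' — true of each 'Yes' example, false of each 'No' one.
olive → length 5, has 'i' → Yes.
latch → length 5, no 'i' → No.
hinge → length 5, has 'i' → Yes.
fern → length 4, no 'i' → No.
basil → length 5, has 'i' → Yes.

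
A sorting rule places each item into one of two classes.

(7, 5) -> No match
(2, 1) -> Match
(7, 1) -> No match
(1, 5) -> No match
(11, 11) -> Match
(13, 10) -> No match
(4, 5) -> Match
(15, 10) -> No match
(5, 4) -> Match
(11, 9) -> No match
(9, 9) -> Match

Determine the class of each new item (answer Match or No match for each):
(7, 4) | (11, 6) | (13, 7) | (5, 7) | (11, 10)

The pattern is that an item is 'Match' exactly when: |first − second| ≤ 1.
(7, 4): No match (|7−4| = 3). (11, 6): No match (|11−6| = 5). (13, 7): No match (|13−7| = 6). (5, 7): No match (|5−7| = 2). (11, 10): Match (|11−10| = 1).

No match, No match, No match, No match, Match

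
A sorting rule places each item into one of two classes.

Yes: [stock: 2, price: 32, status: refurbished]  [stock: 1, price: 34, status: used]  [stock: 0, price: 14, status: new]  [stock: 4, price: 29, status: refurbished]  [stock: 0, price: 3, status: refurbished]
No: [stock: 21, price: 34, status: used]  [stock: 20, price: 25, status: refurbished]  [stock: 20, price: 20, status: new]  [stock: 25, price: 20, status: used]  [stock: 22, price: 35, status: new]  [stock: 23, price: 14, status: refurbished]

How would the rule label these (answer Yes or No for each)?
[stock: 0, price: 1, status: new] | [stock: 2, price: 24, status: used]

Yes, Yes

A rule that fits every label: stock ≤ 4 — true of each 'Yes' example, false of each 'No' one.
[stock: 0, price: 1, status: new]: stock = 0 — has this property, so Yes. [stock: 2, price: 24, status: used]: stock = 2 — has this property, so Yes.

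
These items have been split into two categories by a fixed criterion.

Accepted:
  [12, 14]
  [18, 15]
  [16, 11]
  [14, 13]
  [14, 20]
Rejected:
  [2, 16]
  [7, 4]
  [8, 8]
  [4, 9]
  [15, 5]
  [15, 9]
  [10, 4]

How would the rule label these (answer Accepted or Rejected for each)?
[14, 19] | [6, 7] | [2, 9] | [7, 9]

The pattern is that an item is 'Accepted' exactly when: sum ≥ 26.
[14, 19] → 14+19 = 33 → Accepted.
[6, 7] → 6+7 = 13 → Rejected.
[2, 9] → 2+9 = 11 → Rejected.
[7, 9] → 7+9 = 16 → Rejected.

Accepted, Rejected, Rejected, Rejected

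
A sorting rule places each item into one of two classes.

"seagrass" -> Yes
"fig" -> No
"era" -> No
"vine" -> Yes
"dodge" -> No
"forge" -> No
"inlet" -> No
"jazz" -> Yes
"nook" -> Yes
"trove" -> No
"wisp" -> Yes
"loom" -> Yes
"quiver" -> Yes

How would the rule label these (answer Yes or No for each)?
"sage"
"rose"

Yes, Yes

Looking at the examples, the only property every 'Yes' case has and every 'No' case lacks is: even length.
"sage": length 4 — has this property, so Yes.
"rose": length 4 — has this property, so Yes.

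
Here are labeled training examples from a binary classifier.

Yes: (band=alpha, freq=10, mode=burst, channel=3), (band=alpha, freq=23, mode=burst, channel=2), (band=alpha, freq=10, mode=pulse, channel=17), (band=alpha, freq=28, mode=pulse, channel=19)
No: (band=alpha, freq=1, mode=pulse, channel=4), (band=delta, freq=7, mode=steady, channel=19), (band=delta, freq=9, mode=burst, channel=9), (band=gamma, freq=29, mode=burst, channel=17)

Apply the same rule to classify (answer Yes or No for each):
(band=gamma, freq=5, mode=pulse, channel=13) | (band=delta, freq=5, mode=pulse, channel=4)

The rule appears to be: band is alpha AND freq ≥ 7.

No, No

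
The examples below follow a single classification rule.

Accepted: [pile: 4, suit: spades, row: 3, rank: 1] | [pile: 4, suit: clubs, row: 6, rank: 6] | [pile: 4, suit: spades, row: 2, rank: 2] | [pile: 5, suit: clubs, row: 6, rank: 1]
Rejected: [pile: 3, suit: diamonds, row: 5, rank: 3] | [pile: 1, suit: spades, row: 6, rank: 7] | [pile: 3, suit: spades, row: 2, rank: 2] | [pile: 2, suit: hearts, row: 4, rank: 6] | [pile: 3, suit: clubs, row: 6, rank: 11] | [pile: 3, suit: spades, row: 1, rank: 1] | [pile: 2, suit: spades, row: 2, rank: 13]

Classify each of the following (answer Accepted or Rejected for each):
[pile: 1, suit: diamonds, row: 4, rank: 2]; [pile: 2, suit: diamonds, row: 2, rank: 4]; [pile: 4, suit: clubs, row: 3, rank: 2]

Rejected, Rejected, Accepted

Every 'Accepted' example satisfies: pile ≥ 4. None of the 'Rejected' examples do.
[pile: 1, suit: diamonds, row: 4, rank: 2]: pile = 1, doesn't qualify → Rejected. [pile: 2, suit: diamonds, row: 2, rank: 4]: pile = 2, doesn't qualify → Rejected. [pile: 4, suit: clubs, row: 3, rank: 2]: pile = 4, satisfies this → Accepted.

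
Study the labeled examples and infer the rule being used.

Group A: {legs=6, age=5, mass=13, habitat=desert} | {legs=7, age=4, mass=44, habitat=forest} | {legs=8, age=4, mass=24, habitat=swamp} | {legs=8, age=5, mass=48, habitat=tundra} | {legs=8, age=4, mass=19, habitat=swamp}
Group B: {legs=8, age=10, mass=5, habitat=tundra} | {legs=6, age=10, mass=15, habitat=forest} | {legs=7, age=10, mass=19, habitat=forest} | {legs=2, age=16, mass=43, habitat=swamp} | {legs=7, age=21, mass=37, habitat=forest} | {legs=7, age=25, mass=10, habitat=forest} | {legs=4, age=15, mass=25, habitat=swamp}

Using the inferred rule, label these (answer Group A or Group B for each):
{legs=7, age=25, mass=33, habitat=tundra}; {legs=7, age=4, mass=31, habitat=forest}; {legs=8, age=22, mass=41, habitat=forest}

All 'Group A' examples share one property — age ≤ 5 — and every 'Group B' example lacks it.
{legs=7, age=25, mass=33, habitat=tundra}: age = 25, does not satisfy this → Group B.
{legs=7, age=4, mass=31, habitat=forest}: age = 4, meets the rule → Group A.
{legs=8, age=22, mass=41, habitat=forest}: age = 22, does not satisfy this → Group B.

Group B, Group A, Group B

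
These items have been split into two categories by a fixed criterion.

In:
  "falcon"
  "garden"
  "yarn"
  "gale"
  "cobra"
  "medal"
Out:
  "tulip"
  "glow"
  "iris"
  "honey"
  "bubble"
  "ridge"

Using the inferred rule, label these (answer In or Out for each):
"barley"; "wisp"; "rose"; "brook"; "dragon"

In, Out, Out, Out, In

The classifier is using: contains 'a'.
"barley" → has 'a' → In. "wisp" → no 'a' → Out. "rose" → no 'a' → Out. "brook" → no 'a' → Out. "dragon" → has 'a' → In.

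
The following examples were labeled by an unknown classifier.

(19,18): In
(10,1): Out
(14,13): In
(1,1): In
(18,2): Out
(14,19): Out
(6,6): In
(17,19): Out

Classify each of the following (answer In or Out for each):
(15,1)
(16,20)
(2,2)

The classifier is using: |first − second| ≤ 1.
(15,1): |15−1| = 14 — doesn't match, so Out.
(16,20): |16−20| = 4 — doesn't match, so Out.
(2,2): |2−2| = 0 — passes, so In.

Out, Out, In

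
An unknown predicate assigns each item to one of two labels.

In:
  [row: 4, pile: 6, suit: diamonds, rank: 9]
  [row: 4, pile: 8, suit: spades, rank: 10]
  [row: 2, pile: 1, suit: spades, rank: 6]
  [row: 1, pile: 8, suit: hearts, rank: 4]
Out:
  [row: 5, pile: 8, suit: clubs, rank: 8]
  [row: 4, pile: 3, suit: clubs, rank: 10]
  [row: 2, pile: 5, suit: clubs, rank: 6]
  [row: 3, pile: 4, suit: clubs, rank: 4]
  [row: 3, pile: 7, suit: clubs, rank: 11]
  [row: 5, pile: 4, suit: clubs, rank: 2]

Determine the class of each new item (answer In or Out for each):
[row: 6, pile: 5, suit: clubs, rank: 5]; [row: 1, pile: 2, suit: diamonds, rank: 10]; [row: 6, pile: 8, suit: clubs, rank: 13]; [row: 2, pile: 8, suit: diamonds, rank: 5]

Out, In, Out, In

One predicate separates the groups cleanly: suit is not clubs.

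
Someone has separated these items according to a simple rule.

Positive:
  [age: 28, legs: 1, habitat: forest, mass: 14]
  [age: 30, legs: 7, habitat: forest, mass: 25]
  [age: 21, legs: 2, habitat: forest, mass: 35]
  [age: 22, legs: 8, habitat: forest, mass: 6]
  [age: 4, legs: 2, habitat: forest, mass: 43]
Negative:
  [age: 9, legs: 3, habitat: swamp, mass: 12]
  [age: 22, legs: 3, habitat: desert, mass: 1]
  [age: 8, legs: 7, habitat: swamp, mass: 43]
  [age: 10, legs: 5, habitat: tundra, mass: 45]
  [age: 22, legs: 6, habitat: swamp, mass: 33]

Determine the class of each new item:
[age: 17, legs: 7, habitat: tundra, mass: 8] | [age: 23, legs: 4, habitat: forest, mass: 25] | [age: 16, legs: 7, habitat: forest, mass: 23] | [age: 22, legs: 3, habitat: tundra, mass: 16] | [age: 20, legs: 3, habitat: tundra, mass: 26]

Looking at the examples, the only property every 'Positive' case has and every 'Negative' case lacks is: habitat is forest.

Negative, Positive, Positive, Negative, Negative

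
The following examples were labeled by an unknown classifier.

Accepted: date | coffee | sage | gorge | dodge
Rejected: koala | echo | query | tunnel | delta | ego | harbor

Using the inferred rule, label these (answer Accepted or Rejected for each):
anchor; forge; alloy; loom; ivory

Every 'Accepted' example satisfies: ends with 'e'. None of the 'Rejected' examples do.
anchor: Rejected (ends with 'r'). forge: Accepted (ends with 'e'). alloy: Rejected (ends with 'y'). loom: Rejected (ends with 'm'). ivory: Rejected (ends with 'y').

Rejected, Accepted, Rejected, Rejected, Rejected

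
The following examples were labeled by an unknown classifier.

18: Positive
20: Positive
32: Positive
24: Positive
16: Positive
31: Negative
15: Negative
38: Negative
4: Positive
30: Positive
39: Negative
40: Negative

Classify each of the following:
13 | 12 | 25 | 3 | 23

Negative, Positive, Negative, Negative, Negative

'Positive' ⟺ even AND at most 32.
13: 13 is odd, 13 ≤ 32 — fails the rule, so Negative.
12: 12 is even, 12 ≤ 32 — fits, so Positive.
25: 25 is odd, 25 ≤ 32 — fails the rule, so Negative.
3: 3 is odd, 3 ≤ 32 — fails the rule, so Negative.
23: 23 is odd, 23 ≤ 32 — fails the rule, so Negative.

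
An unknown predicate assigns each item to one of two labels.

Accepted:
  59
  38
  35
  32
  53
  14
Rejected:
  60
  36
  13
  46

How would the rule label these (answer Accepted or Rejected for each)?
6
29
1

Every 'Accepted' example satisfies: ≡ 2 (mod 3). None of the 'Rejected' examples do.
6: 6 mod 3 = 0, fails this test → Rejected. 29: 29 mod 3 = 2, matches → Accepted. 1: 1 mod 3 = 1, fails this test → Rejected.

Rejected, Accepted, Rejected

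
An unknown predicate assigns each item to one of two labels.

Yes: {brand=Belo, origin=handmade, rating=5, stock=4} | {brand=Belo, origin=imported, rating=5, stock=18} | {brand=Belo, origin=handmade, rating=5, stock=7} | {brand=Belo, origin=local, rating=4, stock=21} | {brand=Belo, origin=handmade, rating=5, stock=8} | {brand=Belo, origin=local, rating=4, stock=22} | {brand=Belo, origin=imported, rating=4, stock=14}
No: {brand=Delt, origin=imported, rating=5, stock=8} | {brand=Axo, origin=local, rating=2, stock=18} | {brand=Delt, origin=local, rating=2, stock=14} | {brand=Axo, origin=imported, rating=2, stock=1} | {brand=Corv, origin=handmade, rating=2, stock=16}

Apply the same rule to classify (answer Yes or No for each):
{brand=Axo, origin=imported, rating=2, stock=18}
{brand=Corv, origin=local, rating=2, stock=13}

No, No

All 'Yes' examples share one property — brand is Belo — and every 'No' example lacks it.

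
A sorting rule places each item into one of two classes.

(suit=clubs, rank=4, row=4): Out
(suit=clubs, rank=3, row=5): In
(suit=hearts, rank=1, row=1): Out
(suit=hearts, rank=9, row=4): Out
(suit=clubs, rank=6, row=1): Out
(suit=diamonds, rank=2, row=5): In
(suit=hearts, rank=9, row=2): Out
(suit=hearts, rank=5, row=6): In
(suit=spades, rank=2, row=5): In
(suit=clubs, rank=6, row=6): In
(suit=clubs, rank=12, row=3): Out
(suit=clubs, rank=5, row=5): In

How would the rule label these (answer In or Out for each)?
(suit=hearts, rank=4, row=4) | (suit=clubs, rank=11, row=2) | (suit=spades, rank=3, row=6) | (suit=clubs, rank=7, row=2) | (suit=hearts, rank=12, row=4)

A rule that fits every label: row ≥ 5 — true of each 'In' example, false of each 'Out' one.
(suit=hearts, rank=4, row=4) → row = 4 → Out.
(suit=clubs, rank=11, row=2) → row = 2 → Out.
(suit=spades, rank=3, row=6) → row = 6 → In.
(suit=clubs, rank=7, row=2) → row = 2 → Out.
(suit=hearts, rank=12, row=4) → row = 4 → Out.

Out, Out, In, Out, Out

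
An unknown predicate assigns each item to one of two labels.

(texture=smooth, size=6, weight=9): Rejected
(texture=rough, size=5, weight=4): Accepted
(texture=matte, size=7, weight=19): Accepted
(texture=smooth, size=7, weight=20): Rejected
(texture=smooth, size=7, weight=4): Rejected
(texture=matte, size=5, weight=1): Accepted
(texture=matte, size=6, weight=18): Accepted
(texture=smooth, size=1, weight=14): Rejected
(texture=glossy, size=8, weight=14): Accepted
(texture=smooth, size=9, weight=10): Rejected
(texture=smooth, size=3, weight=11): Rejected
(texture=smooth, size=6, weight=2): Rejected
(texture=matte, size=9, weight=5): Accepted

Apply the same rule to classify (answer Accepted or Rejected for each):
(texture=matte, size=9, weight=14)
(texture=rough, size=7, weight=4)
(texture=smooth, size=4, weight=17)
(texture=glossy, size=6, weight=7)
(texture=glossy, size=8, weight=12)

Accepted, Accepted, Rejected, Accepted, Accepted

Comparing the two groups points to one rule — texture is not smooth.
(texture=matte, size=9, weight=14): texture is matte, qualifies → Accepted. (texture=rough, size=7, weight=4): texture is rough, qualifies → Accepted. (texture=smooth, size=4, weight=17): texture is smooth, does not pass → Rejected. (texture=glossy, size=6, weight=7): texture is glossy, qualifies → Accepted. (texture=glossy, size=8, weight=12): texture is glossy, qualifies → Accepted.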